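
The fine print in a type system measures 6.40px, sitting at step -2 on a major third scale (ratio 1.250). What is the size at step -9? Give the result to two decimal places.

6.40 ÷ 1.250⁷ = 6.40 ÷ 4.76837 ≈ 1.342

1.34px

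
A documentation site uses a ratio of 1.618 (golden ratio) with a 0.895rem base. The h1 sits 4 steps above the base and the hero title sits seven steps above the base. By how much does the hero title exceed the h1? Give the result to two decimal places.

19.85rem

Step 4: 0.895 × 1.618⁴ = 6.1339rem
Step 7: 0.895 × 1.618⁷ = 25.9820rem
Difference: 25.9820 − 6.1339 = 19.8481rem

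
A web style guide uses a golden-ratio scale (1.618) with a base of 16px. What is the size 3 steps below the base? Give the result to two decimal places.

3.78px

Every step multiplies by the scale ratio.
16.0 ÷ 1.618³ = 16.0 ÷ 4.23580 ≈ 3.78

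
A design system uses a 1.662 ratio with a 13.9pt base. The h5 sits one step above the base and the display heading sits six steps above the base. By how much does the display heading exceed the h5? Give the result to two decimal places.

269.85pt

Step 1: 13.9 × 1.662 = 23.1018pt
Step 6: 13.9 × 1.662⁶ = 292.9550pt
Difference: 292.9550 − 23.1018 = 269.8532pt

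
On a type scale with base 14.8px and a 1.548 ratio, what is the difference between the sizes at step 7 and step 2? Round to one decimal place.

279.8px

Step 2: 14.8 × 1.548² = 35.465px
Step 7: 14.8 × 1.548⁷ = 315.252px
Difference: 315.252 − 35.465 = 279.787px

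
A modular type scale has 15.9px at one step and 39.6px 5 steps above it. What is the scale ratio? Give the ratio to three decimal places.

The ratio satisfies 15.9 × r⁵ = 39.6, so r = (39.6 / 15.9)^(1/5).
r = 2.4906^(1/5) ≈ 1.2002

1.200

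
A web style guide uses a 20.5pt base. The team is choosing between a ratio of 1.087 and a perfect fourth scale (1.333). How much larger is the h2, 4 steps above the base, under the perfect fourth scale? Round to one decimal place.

At 1.087: 20.5 × 1.087⁴ = 28.620pt
Perfect fourth: 20.5 × 1.333⁴ = 64.725pt
Difference: 64.725 − 28.620 = 36.105pt

36.1pt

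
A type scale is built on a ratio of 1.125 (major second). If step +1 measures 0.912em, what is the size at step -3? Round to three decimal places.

0.569em

0.912 ÷ 1.125⁴ = 0.912 ÷ 1.60181 ≈ 0.569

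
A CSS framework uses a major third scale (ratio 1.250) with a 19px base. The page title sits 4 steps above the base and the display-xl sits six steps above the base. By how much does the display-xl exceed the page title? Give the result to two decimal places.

26.09px

Step 4: 19.0 × 1.250⁴ = 46.3867px
Step 6: 19.0 × 1.250⁶ = 72.4792px
Difference: 72.4792 − 46.3867 = 26.0925px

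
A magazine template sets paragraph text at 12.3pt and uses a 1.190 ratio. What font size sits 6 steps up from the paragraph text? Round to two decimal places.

34.93pt

A modular type scale is a geometric sequence: sizeₙ = base × rⁿ.
12.3 × 1.190⁶ = 12.3 × 2.83976 ≈ 34.93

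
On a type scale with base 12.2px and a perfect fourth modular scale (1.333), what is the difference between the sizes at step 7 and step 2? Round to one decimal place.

Step 2: 12.2 × 1.333² = 21.678px
Step 7: 12.2 × 1.333⁷ = 91.237px
Difference: 91.237 − 21.678 = 69.559px

69.6px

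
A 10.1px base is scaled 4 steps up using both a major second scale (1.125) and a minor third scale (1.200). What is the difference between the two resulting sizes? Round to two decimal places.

4.77px

Major second: 10.1 × 1.125⁴ = 16.1782px
Minor third: 10.1 × 1.200⁴ = 20.9434px
Difference: 20.9434 − 16.1782 = 4.7652px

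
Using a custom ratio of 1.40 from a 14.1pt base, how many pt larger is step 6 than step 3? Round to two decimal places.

Step 3: 14.1 × 1.40³ = 38.6904pt
Step 6: 14.1 × 1.40⁶ = 106.1665pt
Difference: 106.1665 − 38.6904 = 67.4761pt

67.48pt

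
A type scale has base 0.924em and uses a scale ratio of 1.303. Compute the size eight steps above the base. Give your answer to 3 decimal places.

7.678em

Every step multiplies by the scale ratio.
0.924 × 1.303⁸ = 0.924 × 8.30913 ≈ 7.678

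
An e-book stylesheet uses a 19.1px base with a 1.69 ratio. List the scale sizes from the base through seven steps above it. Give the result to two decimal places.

19.10px, 32.28px, 54.55px, 92.19px, 155.80px, 263.31px, 444.99px, 752.04px

Step 0: 19.1px
Step 1: 19.1 × 1.69 = 32.28
Step 2: 19.1 × 1.69² = 54.55
Step 3: 19.1 × 1.69³ = 92.19
Step 4: 19.1 × 1.69⁴ = 155.80
Step 5: 19.1 × 1.69⁵ = 263.31
Step 6: 19.1 × 1.69⁶ = 444.99
Step 7: 19.1 × 1.69⁷ = 752.04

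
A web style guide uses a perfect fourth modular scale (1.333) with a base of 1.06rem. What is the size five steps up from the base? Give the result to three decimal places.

4.461rem

Each step on a modular scale multiplies by the ratio, so the size n steps from the base is base × ratioⁿ.
1.06 × 1.333⁵ = 1.06 × 4.20873 ≈ 4.461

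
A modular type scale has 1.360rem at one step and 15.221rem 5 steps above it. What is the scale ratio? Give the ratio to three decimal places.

1.621

r⁵ = 15.221 / 1.360, so r = (15.221/1.360)^(1/5).
r = 11.1919^(1/5) ≈ 1.6210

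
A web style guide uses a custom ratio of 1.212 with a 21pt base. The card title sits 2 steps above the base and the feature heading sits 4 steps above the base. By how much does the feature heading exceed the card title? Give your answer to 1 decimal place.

14.5pt

Step 2: 21.0 × 1.212² = 30.848pt
Step 4: 21.0 × 1.212⁴ = 45.314pt
Difference: 45.314 − 30.848 = 14.466pt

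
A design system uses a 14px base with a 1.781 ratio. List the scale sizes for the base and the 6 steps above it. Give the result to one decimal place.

Step 0: 14px
Step 1: 14.0 × 1.781 = 24.9
Step 2: 14.0 × 1.781² = 44.4
Step 3: 14.0 × 1.781³ = 79.1
Step 4: 14.0 × 1.781⁴ = 140.9
Step 5: 14.0 × 1.781⁵ = 250.9
Step 6: 14.0 × 1.781⁶ = 446.8

14.0px, 24.9px, 44.4px, 79.1px, 140.9px, 250.9px, 446.8px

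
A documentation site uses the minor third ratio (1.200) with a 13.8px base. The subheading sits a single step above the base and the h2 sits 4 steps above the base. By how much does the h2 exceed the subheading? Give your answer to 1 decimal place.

Step 1: 13.8 × 1.200 = 16.560px
Step 4: 13.8 × 1.200⁴ = 28.616px
Difference: 28.616 − 16.560 = 12.056px

12.1px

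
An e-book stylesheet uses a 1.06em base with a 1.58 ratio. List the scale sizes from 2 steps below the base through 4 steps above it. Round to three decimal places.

0.425em, 0.671em, 1.060em, 1.675em, 2.646em, 4.181em, 6.606em

Step -2: 1.06 ÷ 1.58² = 0.425
Step -1: 1.06 ÷ 1.58 = 0.671
Step 0: 1.06em
Step 1: 1.06 × 1.58 = 1.675
Step 2: 1.06 × 1.58² = 2.646
Step 3: 1.06 × 1.58³ = 4.181
Step 4: 1.06 × 1.58⁴ = 6.606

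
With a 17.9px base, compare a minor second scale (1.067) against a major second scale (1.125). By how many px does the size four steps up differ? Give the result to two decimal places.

5.47px

Minor second: 17.9 × 1.067⁴ = 23.2012px
Major second: 17.9 × 1.125⁴ = 28.6723px
Difference: 28.6723 − 23.2012 = 5.4711px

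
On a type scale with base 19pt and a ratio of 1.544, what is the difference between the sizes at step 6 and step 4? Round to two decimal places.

Step 4: 19.0 × 1.544⁴ = 107.9799pt
Step 6: 19.0 × 1.544⁶ = 257.4171pt
Difference: 257.4171 − 107.9799 = 149.4372pt

149.44pt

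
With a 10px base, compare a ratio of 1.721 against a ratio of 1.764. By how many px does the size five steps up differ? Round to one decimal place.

At 1.721: 10.0 × 1.721⁵ = 150.975px
At 1.764: 10.0 × 1.764⁵ = 170.802px
Difference: 170.802 − 150.975 = 19.827px

19.8px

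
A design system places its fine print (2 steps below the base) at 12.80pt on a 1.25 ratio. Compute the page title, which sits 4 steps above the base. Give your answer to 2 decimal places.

Moving from step -2 to step +4 is 6 steps up, so multiply by r⁶.
12.80 × 1.25⁶ = 12.80 × 3.81470 ≈ 48.828

48.83pt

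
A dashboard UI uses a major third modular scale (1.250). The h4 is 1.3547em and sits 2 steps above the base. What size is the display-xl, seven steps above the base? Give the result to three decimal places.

4.134em

1.3547 × 1.250⁵ = 1.3547 × 3.05176 ≈ 4.134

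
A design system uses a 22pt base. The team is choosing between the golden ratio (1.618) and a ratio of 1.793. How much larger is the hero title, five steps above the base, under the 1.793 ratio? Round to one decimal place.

163.7pt

Golden ratio: 22.0 × 1.618⁵ = 243.958pt
At 1.793: 22.0 × 1.793⁵ = 407.684pt
Difference: 407.684 − 243.958 = 163.726pt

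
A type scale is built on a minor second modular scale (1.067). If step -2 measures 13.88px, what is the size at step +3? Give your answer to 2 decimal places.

Moving from step -2 to step +3 is 5 steps up, so multiply by r⁵.
13.88 × 1.067⁵ = 13.88 × 1.38300 ≈ 19.196

19.20px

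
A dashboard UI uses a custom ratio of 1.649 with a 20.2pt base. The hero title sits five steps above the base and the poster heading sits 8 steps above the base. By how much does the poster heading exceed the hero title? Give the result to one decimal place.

Step 5: 20.2 × 1.649⁵ = 246.294pt
Step 8: 20.2 × 1.649⁸ = 1104.375pt
Difference: 1104.375 − 246.294 = 858.081pt

858.1pt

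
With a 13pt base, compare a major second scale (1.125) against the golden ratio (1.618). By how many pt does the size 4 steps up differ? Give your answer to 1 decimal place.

68.3pt

Major second: 13.0 × 1.125⁴ = 20.823pt
Golden ratio: 13.0 × 1.618⁴ = 89.096pt
Difference: 89.096 − 20.823 = 68.273pt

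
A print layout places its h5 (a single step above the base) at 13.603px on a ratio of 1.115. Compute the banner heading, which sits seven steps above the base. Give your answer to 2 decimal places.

13.603 × 1.115⁶ = 13.603 × 1.92154 ≈ 26.139

26.14px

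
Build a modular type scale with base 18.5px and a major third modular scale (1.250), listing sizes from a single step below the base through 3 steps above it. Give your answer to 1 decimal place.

Step -1: 18.5 ÷ 1.250 = 14.8
Step 0: 18.5px
Step 1: 18.5 × 1.250 = 23.1
Step 2: 18.5 × 1.250² = 28.9
Step 3: 18.5 × 1.250³ = 36.1

14.8px, 18.5px, 23.1px, 28.9px, 36.1px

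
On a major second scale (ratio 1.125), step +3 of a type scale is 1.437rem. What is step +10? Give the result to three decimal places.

3.277rem

The gap is 10 − (3) = 7 steps, so the factor is 1.125^7.
1.437 × 1.125⁷ = 1.437 × 2.28070 ≈ 3.277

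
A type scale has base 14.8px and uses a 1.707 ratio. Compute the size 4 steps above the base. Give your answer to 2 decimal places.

125.66px

Every step multiplies by the scale ratio.
14.8 × 1.707⁴ = 14.8 × 8.49052 ≈ 125.66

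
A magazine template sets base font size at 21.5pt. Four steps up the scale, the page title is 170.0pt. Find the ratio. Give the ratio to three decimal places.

1.677

The ratio satisfies 21.5 × r⁴ = 170.0, so r = (170.0 / 21.5)^(1/4).
r = 7.9070^(1/4) ≈ 1.6769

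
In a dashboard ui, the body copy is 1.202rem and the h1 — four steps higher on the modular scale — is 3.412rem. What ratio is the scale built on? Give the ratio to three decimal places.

r⁴ = 3.412 / 1.202, so r = (3.412/1.202)^(1/4).
r = 2.8386^(1/4) ≈ 1.2980

1.298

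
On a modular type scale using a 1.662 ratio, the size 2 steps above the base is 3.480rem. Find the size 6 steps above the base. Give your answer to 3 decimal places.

3.480 × 1.662⁴ = 3.480 × 7.62999 ≈ 26.552

26.552rem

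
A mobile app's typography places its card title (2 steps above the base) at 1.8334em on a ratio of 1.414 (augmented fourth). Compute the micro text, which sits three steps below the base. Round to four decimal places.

0.3243em

Moving from step +2 to step -3 is 5 steps down, so divide by r⁵.
1.8334 ÷ 1.414⁵ = 1.8334 ÷ 5.65258 ≈ 0.3243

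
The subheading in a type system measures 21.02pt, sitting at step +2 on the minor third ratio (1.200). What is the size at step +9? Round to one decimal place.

The gap is 9 − (2) = 7 steps, so the factor is 1.200^7.
21.02 × 1.200⁷ = 21.02 × 3.58318 ≈ 75.318

75.3pt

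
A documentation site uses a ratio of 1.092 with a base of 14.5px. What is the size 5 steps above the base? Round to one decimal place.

22.5px

14.5 × 1.092⁵ = 14.5 × 1.55279 ≈ 22.52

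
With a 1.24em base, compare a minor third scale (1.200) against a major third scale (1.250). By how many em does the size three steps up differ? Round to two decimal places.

0.28em

Minor third: 1.24 × 1.200³ = 2.1427em
Major third: 1.24 × 1.250³ = 2.4219em
Difference: 2.4219 − 2.1427 = 0.2792em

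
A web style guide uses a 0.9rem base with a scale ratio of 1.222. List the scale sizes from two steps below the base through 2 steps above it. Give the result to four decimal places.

Step -2: 0.9 ÷ 1.222² = 0.6027
Step -1: 0.9 ÷ 1.222 = 0.7365
Step 0: 0.9rem
Step 1: 0.9 × 1.222 = 1.0998
Step 2: 0.9 × 1.222² = 1.3440

0.6027rem, 0.7365rem, 0.9000rem, 1.0998rem, 1.3440rem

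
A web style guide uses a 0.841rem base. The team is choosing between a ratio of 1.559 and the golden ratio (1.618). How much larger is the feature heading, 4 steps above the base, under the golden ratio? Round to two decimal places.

At 1.559: 0.841 × 1.559⁴ = 4.9680rem
Golden ratio: 0.841 × 1.618⁴ = 5.7638rem
Difference: 5.7638 − 4.9680 = 0.7958rem

0.80rem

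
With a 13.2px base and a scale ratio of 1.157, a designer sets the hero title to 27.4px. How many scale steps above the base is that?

5

1.157ⁿ = 27.4 / 13.2 = 2.0758
n = ln(2.0758) / ln(1.157) = 0.7303 / 0.1458 ≈ 5.01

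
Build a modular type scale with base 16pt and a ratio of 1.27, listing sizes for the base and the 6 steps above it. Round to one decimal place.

Step 0: 16pt
Step 1: 16.0 × 1.27 = 20.3
Step 2: 16.0 × 1.27² = 25.8
Step 3: 16.0 × 1.27³ = 32.8
Step 4: 16.0 × 1.27⁴ = 41.6
Step 5: 16.0 × 1.27⁵ = 52.9
Step 6: 16.0 × 1.27⁶ = 67.1

16.0pt, 20.3pt, 25.8pt, 32.8pt, 41.6pt, 52.9pt, 67.1pt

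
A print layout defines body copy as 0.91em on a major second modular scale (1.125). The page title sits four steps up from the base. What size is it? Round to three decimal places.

1.458em

A modular type scale is a geometric sequence: sizeₙ = base × rⁿ.
0.91 × 1.125⁴ = 0.91 × 1.60181 ≈ 1.458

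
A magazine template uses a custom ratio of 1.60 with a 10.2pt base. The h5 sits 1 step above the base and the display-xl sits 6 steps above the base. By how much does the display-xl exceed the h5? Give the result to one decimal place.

Step 1: 10.2 × 1.60 = 16.320pt
Step 6: 10.2 × 1.60⁶ = 171.128pt
Difference: 171.128 − 16.320 = 154.808pt

154.8pt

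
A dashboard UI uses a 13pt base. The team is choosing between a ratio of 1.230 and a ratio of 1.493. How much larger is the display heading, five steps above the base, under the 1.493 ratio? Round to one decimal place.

59.8pt

At 1.230: 13.0 × 1.230⁵ = 36.599pt
At 1.493: 13.0 × 1.493⁵ = 96.437pt
Difference: 96.437 − 36.599 = 59.838pt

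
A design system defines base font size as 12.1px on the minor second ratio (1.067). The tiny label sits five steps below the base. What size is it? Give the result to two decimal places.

8.75px

Each step on a modular scale multiplies by the ratio, so the size n steps from the base is base × ratioⁿ.
12.1 ÷ 1.067⁵ = 12.1 ÷ 1.38300 ≈ 8.75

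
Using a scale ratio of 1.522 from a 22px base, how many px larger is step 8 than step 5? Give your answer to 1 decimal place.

Step 5: 22.0 × 1.522⁵ = 179.678px
Step 8: 22.0 × 1.522⁸ = 633.490px
Difference: 633.490 − 179.678 = 453.812px

453.8px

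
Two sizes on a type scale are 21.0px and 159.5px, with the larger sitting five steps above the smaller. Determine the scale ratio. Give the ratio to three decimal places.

1.500

The ratio satisfies 21.0 × r⁵ = 159.5, so r = (159.5 / 21.0)^(1/5).
r = 7.5952^(1/5) ≈ 1.5001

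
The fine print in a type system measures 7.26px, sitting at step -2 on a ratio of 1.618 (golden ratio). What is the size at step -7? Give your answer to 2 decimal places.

0.65px

The gap is -7 − (-2) = -5 steps, so the factor is 1.618^-5.
7.26 ÷ 1.618⁵ = 7.26 ÷ 11.08901 ≈ 0.655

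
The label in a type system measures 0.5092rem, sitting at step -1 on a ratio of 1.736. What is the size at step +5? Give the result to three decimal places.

13.938rem

Moving from step -1 to step +5 is 6 steps up, so multiply by r⁶.
0.5092 × 1.736⁶ = 0.5092 × 27.37148 ≈ 13.938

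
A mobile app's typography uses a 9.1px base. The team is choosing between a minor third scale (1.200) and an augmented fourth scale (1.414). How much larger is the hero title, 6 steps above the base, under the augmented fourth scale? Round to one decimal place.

Minor third: 9.1 × 1.200⁶ = 27.172px
Augmented fourth: 9.1 × 1.414⁶ = 72.734px
Difference: 72.734 − 27.172 = 45.562px

45.6px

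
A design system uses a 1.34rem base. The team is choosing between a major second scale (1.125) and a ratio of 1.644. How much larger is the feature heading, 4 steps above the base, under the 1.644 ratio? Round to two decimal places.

Major second: 1.34 × 1.125⁴ = 2.1464rem
At 1.644: 1.34 × 1.644⁴ = 9.7884rem
Difference: 9.7884 − 2.1464 = 7.6420rem

7.64rem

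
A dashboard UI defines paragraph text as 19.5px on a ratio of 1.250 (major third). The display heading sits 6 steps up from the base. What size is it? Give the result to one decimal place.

74.4px

19.5 × 1.250⁶ = 19.5 × 3.81470 ≈ 74.39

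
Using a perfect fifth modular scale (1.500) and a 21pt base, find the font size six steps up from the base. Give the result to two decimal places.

A modular type scale is a geometric sequence: sizeₙ = base × rⁿ.
21.0 × 1.500⁶ = 21.0 × 11.39062 ≈ 239.20

239.20pt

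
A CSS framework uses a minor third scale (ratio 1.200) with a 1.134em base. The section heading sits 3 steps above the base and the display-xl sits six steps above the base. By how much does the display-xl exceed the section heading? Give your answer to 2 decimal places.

Step 3: 1.134 × 1.200³ = 1.9596em
Step 6: 1.134 × 1.200⁶ = 3.3861em
Difference: 3.3861 − 1.9596 = 1.4265em

1.43em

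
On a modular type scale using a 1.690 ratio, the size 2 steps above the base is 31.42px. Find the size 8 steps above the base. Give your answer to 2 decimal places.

732.03px

Moving from step +2 to step +8 is 6 steps up, so multiply by r⁶.
31.42 × 1.690⁶ = 31.42 × 23.29809 ≈ 732.026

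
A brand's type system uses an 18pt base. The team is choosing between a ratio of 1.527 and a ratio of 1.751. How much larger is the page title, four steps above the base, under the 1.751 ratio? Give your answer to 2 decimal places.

71.34pt

At 1.527: 18.0 × 1.527⁴ = 97.8653pt
At 1.751: 18.0 × 1.751⁴ = 169.2065pt
Difference: 169.2065 − 97.8653 = 71.3412pt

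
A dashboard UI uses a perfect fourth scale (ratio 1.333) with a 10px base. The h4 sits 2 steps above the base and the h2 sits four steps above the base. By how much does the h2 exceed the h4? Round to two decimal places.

13.80px

Step 2: 10.0 × 1.333² = 17.7689px
Step 4: 10.0 × 1.333⁴ = 31.5733px
Difference: 31.5733 − 17.7689 = 13.8044px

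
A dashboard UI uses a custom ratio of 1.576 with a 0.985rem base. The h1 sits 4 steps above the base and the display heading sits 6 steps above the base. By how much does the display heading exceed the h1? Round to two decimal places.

Step 4: 0.985 × 1.576⁴ = 6.0766rem
Step 6: 0.985 × 1.576⁶ = 15.0929rem
Difference: 15.0929 − 6.0766 = 9.0163rem

9.02rem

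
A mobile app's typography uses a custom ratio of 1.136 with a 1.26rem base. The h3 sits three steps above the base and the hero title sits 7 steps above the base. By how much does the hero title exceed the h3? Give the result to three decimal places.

Step 3: 1.26 × 1.136³ = 1.84716rem
Step 7: 1.26 × 1.136⁷ = 3.07623rem
Difference: 3.07623 − 1.84716 = 1.22907rem

1.229rem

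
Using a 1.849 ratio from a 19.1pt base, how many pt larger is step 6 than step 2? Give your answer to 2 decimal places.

Step 2: 19.1 × 1.849² = 65.2991pt
Step 6: 19.1 × 1.849⁶ = 763.2289pt
Difference: 763.2289 − 65.2991 = 697.9298pt

697.93pt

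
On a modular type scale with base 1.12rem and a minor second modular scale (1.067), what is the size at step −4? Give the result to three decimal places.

0.864rem

1.12 ÷ 1.067⁴ = 1.12 ÷ 1.29616 ≈ 0.864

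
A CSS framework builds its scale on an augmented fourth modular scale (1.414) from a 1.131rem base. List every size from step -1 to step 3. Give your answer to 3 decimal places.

Step -1: 1.131 ÷ 1.414 = 0.800
Step 0: 1.131rem
Step 1: 1.131 × 1.414 = 1.599
Step 2: 1.131 × 1.414² = 2.261
Step 3: 1.131 × 1.414³ = 3.198

0.800rem, 1.131rem, 1.599rem, 2.261rem, 3.198rem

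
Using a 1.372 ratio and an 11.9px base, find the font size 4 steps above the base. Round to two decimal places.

42.17px

Every step multiplies by the scale ratio.
11.9 × 1.372⁴ = 11.9 × 3.54337 ≈ 42.17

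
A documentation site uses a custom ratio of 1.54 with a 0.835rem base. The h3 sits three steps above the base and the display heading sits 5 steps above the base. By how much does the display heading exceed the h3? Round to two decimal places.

4.18rem

Step 3: 0.835 × 1.54³ = 3.0496rem
Step 5: 0.835 × 1.54⁵ = 7.2325rem
Difference: 7.2325 − 3.0496 = 4.1829rem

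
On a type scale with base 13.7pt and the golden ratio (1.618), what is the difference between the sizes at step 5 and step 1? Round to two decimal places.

Step 1: 13.7 × 1.618 = 22.1666pt
Step 5: 13.7 × 1.618⁵ = 151.9194pt
Difference: 151.9194 − 22.1666 = 129.7528pt

129.75pt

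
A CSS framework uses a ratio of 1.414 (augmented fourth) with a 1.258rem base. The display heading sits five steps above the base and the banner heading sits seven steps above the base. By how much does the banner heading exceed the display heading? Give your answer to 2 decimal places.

7.11rem

Step 5: 1.258 × 1.414⁵ = 7.1110rem
Step 7: 1.258 × 1.414⁷ = 14.2176rem
Difference: 14.2176 − 7.1110 = 7.1066rem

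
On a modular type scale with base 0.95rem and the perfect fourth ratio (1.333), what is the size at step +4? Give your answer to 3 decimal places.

2.999rem

Every step multiplies by the scale ratio.
0.95 × 1.333⁴ = 0.95 × 3.15733 ≈ 2.999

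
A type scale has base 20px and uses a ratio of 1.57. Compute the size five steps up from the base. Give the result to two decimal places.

190.78px

A modular type scale is a geometric sequence: sizeₙ = base × rⁿ.
20.0 × 1.57⁵ = 20.0 × 9.53890 ≈ 190.78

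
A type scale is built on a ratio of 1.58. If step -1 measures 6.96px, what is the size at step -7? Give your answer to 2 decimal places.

Moving from step -1 to step -7 is 6 steps down, so divide by r⁶.
6.96 ÷ 1.58⁶ = 6.96 ÷ 15.55760 ≈ 0.447

0.45px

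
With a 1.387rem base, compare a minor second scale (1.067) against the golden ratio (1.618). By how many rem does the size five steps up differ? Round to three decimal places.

13.462rem

Minor second: 1.387 × 1.067⁵ = 1.91822rem
Golden ratio: 1.387 × 1.618⁵ = 15.38045rem
Difference: 15.38045 − 1.91822 = 13.46223rem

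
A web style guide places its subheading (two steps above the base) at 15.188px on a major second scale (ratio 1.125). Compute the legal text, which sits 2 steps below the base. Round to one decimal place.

Moving from step +2 to step -2 is 4 steps down, so divide by r⁴.
15.188 ÷ 1.125⁴ = 15.188 ÷ 1.60181 ≈ 9.482

9.5px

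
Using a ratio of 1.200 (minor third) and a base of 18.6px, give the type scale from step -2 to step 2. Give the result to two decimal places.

12.92px, 15.50px, 18.60px, 22.32px, 26.78px

Step -2: 18.6 ÷ 1.200² = 12.92
Step -1: 18.6 ÷ 1.200 = 15.50
Step 0: 18.6px
Step 1: 18.6 × 1.200 = 22.32
Step 2: 18.6 × 1.200² = 26.78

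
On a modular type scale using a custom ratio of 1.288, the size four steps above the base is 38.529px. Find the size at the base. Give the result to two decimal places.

Moving from step +4 to step +0 is 4 steps down, so divide by r⁴.
38.529 ÷ 1.288⁴ = 38.529 ÷ 2.75210 ≈ 14.000

14.00px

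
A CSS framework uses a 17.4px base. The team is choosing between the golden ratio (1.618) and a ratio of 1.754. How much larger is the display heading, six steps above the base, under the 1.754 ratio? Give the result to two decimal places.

194.48px

Golden ratio: 17.4 × 1.618⁶ = 312.1910px
At 1.754: 17.4 × 1.754⁶ = 506.6719px
Difference: 506.6719 − 312.1910 = 194.4809px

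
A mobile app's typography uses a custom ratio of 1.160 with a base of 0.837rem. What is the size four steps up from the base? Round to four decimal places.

0.837 × 1.160⁴ = 0.837 × 1.81064 ≈ 1.5155

1.5155rem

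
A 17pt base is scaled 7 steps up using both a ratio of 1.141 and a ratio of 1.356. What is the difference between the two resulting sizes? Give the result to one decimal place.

At 1.141: 17.0 × 1.141⁷ = 42.800pt
At 1.356: 17.0 × 1.356⁷ = 143.307pt
Difference: 143.307 − 42.800 = 100.507pt

100.5pt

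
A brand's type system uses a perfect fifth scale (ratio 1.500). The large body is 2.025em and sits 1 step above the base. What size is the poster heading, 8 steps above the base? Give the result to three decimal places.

Moving from step +1 to step +8 is 7 steps up, so multiply by r⁷.
2.025 × 1.500⁷ = 2.025 × 17.08594 ≈ 34.599

34.599em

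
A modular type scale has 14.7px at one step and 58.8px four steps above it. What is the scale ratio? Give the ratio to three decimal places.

1.414

The ratio satisfies 14.7 × r⁴ = 58.8, so r = (58.8 / 14.7)^(1/4).
r = 4.0000^(1/4) ≈ 1.4142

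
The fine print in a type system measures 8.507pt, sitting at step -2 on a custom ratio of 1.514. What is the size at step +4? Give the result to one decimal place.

102.5pt

The gap is 4 − (-2) = 6 steps, so the factor is 1.514^6.
8.507 × 1.514⁶ = 8.507 × 12.04357 ≈ 102.455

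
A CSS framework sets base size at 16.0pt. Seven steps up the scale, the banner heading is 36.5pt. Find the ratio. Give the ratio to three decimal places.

r⁷ = 36.5 / 16.0, so r = (36.5/16.0)^(1/7).
r = 2.2812^(1/7) ≈ 1.1250

1.125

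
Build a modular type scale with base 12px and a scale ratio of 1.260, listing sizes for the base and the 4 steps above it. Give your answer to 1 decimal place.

12.0px, 15.1px, 19.1px, 24.0px, 30.2px

Step 0: 12px
Step 1: 12.0 × 1.260 = 15.1
Step 2: 12.0 × 1.260² = 19.1
Step 3: 12.0 × 1.260³ = 24.0
Step 4: 12.0 × 1.260⁴ = 30.2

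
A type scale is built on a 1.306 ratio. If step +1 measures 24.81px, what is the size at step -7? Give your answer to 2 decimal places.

2.93px

Moving from step +1 to step -7 is 8 steps down, so divide by r⁸.
24.81 ÷ 1.306⁸ = 24.81 ÷ 8.46341 ≈ 2.931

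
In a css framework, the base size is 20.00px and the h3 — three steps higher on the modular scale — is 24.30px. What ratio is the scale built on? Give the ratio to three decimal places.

The ratio satisfies 20.00 × r³ = 24.30, so r = (24.30 / 20.00)^(1/3).
r = 1.2150^(1/3) ≈ 1.0671

1.067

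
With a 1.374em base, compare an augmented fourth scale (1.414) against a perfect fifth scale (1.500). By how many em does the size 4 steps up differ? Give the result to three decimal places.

Augmented fourth: 1.374 × 1.414⁴ = 5.49268em
Perfect fifth: 1.374 × 1.500⁴ = 6.95588em
Difference: 6.95588 − 5.49268 = 1.46320em

1.463em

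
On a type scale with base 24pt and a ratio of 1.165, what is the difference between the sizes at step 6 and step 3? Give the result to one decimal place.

Step 3: 24.0 × 1.165³ = 37.948pt
Step 6: 24.0 × 1.165⁶ = 60.002pt
Difference: 60.002 − 37.948 = 22.054pt

22.1pt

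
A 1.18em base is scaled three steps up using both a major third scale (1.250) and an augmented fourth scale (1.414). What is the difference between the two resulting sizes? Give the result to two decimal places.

1.03em

Major third: 1.18 × 1.250³ = 2.3047em
Augmented fourth: 1.18 × 1.414³ = 3.3360em
Difference: 3.3360 − 2.3047 = 1.0313em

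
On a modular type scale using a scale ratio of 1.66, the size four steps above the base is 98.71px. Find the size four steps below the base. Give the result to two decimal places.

Moving from step +4 to step -4 is 8 steps down, so divide by r⁸.
98.71 ÷ 1.66⁸ = 98.71 ÷ 57.65868 ≈ 1.712

1.71px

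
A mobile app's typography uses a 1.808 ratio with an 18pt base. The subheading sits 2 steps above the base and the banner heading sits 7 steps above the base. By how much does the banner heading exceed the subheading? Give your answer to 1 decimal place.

1077.9pt

Step 2: 18.0 × 1.808² = 58.840pt
Step 7: 18.0 × 1.808⁷ = 1136.741pt
Difference: 1136.741 − 58.840 = 1077.901pt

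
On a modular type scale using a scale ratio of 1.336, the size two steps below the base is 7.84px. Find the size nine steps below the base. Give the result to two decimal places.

1.03px

7.84 ÷ 1.336⁷ = 7.84 ÷ 7.59705 ≈ 1.032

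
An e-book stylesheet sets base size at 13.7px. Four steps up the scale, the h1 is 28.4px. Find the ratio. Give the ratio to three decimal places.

1.200

The ratio satisfies 13.7 × r⁴ = 28.4, so r = (28.4 / 13.7)^(1/4).
r = 2.0730^(1/4) ≈ 1.1999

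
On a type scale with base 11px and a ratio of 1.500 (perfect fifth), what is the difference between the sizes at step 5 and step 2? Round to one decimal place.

58.8px

Step 2: 11.0 × 1.500² = 24.750px
Step 5: 11.0 × 1.500⁵ = 83.531px
Difference: 83.531 − 24.750 = 58.781px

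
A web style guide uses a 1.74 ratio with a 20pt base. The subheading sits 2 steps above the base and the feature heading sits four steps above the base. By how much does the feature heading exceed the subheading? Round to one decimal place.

122.8pt

Step 2: 20.0 × 1.74² = 60.552pt
Step 4: 20.0 × 1.74⁴ = 183.327pt
Difference: 183.327 − 60.552 = 122.775pt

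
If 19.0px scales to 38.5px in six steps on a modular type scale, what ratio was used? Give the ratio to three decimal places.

1.125

The ratio satisfies 19.0 × r⁶ = 38.5, so r = (38.5 / 19.0)^(1/6).
r = 2.0263^(1/6) ≈ 1.1249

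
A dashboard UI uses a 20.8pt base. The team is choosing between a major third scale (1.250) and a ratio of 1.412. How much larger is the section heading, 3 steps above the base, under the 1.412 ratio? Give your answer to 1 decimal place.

17.9pt

Major third: 20.8 × 1.250³ = 40.625pt
At 1.412: 20.8 × 1.412³ = 58.555pt
Difference: 58.555 − 40.625 = 17.930pt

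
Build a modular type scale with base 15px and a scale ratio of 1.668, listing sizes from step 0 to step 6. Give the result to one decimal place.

Step 0: 15px
Step 1: 15.0 × 1.668 = 25.0
Step 2: 15.0 × 1.668² = 41.7
Step 3: 15.0 × 1.668³ = 69.6
Step 4: 15.0 × 1.668⁴ = 116.1
Step 5: 15.0 × 1.668⁵ = 193.7
Step 6: 15.0 × 1.668⁶ = 323.0

15.0px, 25.0px, 41.7px, 69.6px, 116.1px, 193.7px, 323.0px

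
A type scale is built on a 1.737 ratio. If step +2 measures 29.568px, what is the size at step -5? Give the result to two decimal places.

Moving from step +2 to step -5 is 7 steps down, so divide by r⁷.
29.568 ÷ 1.737⁷ = 29.568 ÷ 47.70883 ≈ 0.620

0.62px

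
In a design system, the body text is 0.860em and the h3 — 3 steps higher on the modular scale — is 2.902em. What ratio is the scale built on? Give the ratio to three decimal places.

r³ = 2.902 / 0.860, so r = (2.902/0.860)^(1/3).
r = 3.3744^(1/3) ≈ 1.4999

1.500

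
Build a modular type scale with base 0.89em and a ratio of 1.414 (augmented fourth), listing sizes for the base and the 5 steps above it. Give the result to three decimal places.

Step 0: 0.89em
Step 1: 0.89 × 1.414 = 1.258
Step 2: 0.89 × 1.414² = 1.779
Step 3: 0.89 × 1.414³ = 2.516
Step 4: 0.89 × 1.414⁴ = 3.558
Step 5: 0.89 × 1.414⁵ = 5.031

0.890em, 1.258em, 1.779em, 2.516em, 3.558em, 5.031em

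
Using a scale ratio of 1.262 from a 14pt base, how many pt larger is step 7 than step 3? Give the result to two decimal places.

43.24pt

Step 3: 14.0 × 1.262³ = 28.1388pt
Step 7: 14.0 × 1.262⁷ = 71.3746pt
Difference: 71.3746 − 28.1388 = 43.2358pt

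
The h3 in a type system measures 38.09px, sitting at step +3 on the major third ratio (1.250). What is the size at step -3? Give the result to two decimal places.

9.99px

Moving from step +3 to step -3 is 6 steps down, so divide by r⁶.
38.09 ÷ 1.250⁶ = 38.09 ÷ 3.81470 ≈ 9.985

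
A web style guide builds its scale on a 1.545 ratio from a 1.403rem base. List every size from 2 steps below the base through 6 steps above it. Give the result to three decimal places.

0.588rem, 0.908rem, 1.403rem, 2.168rem, 3.349rem, 5.174rem, 7.994rem, 12.351rem, 19.082rem

Step -2: 1.403 ÷ 1.545² = 0.588
Step -1: 1.403 ÷ 1.545 = 0.908
Step 0: 1.403rem
Step 1: 1.403 × 1.545 = 2.168
Step 2: 1.403 × 1.545² = 3.349
Step 3: 1.403 × 1.545³ = 5.174
Step 4: 1.403 × 1.545⁴ = 7.994
Step 5: 1.403 × 1.545⁵ = 12.351
Step 6: 1.403 × 1.545⁶ = 19.082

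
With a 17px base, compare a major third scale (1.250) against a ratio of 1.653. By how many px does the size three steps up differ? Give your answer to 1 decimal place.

43.6px

Major third: 17.0 × 1.250³ = 33.203px
At 1.653: 17.0 × 1.653³ = 76.783px
Difference: 76.783 − 33.203 = 43.580px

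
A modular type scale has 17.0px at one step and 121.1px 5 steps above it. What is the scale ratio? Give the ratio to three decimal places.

1.481

The ratio satisfies 17.0 × r⁵ = 121.1, so r = (121.1 / 17.0)^(1/5).
r = 7.1235^(1/5) ≈ 1.4809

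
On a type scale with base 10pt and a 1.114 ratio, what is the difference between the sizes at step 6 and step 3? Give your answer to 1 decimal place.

Step 3: 10.0 × 1.114³ = 13.825pt
Step 6: 10.0 × 1.114⁶ = 19.112pt
Difference: 19.112 − 13.825 = 5.287pt

5.3pt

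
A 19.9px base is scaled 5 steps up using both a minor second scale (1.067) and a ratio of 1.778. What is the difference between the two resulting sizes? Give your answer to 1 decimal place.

Minor second: 19.9 × 1.067⁵ = 27.522px
At 1.778: 19.9 × 1.778⁵ = 353.600px
Difference: 353.600 − 27.522 = 326.078px

326.1px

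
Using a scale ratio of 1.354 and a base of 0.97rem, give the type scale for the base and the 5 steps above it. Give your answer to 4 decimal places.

Step 0: 0.97rem
Step 1: 0.97 × 1.354 = 1.3134
Step 2: 0.97 × 1.354² = 1.7783
Step 3: 0.97 × 1.354³ = 2.4078
Step 4: 0.97 × 1.354⁴ = 3.2602
Step 5: 0.97 × 1.354⁵ = 4.4143

0.9700rem, 1.3134rem, 1.7783rem, 2.4078rem, 3.2602rem, 4.4143rem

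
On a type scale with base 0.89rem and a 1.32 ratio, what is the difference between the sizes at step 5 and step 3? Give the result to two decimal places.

Step 3: 0.89 × 1.32³ = 2.0470rem
Step 5: 0.89 × 1.32⁵ = 3.5666rem
Difference: 3.5666 − 2.0470 = 1.5196rem

1.52rem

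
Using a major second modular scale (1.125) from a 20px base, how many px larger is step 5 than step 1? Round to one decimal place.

Step 1: 20.0 × 1.125 = 22.500px
Step 5: 20.0 × 1.125⁵ = 36.041px
Difference: 36.041 − 22.500 = 13.541px

13.5px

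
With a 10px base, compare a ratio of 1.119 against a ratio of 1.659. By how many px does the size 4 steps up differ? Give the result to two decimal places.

At 1.119: 10.0 × 1.119⁴ = 15.6791px
At 1.659: 10.0 × 1.659⁴ = 75.7505px
Difference: 75.7505 − 15.6791 = 60.0714px

60.07px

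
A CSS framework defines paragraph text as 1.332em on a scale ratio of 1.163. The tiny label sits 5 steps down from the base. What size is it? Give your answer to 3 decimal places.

Every step multiplies by the scale ratio.
1.332 ÷ 1.163⁵ = 1.332 ÷ 2.12764 ≈ 0.626

0.626em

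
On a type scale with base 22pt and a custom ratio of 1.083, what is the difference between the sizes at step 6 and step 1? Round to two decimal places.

11.67pt

Step 1: 22.0 × 1.083 = 23.8260pt
Step 6: 22.0 × 1.083⁶ = 35.4971pt
Difference: 35.4971 − 23.8260 = 11.6711pt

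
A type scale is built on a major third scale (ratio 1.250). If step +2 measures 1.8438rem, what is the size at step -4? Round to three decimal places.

1.8438 ÷ 1.250⁶ = 1.8438 ÷ 3.81470 ≈ 0.483

0.483rem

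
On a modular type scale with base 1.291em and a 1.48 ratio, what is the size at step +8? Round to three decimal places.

1.291 × 1.48⁸ = 1.291 × 23.01939 ≈ 29.718

29.718em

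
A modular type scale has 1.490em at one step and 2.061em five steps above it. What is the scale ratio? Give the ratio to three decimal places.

r⁵ = 2.061 / 1.490, so r = (2.061/1.490)^(1/5).
r = 1.3832^(1/5) ≈ 1.0670

1.067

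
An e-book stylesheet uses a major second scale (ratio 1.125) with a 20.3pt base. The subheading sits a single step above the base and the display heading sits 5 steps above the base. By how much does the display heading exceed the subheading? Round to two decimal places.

Step 1: 20.3 × 1.125 = 22.8375pt
Step 5: 20.3 × 1.125⁵ = 36.5813pt
Difference: 36.5813 − 22.8375 = 13.7438pt

13.74pt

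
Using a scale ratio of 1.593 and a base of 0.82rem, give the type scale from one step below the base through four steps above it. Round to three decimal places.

Step -1: 0.82 ÷ 1.593 = 0.515
Step 0: 0.82rem
Step 1: 0.82 × 1.593 = 1.306
Step 2: 0.82 × 1.593² = 2.081
Step 3: 0.82 × 1.593³ = 3.315
Step 4: 0.82 × 1.593⁴ = 5.281

0.515rem, 0.820rem, 1.306rem, 2.081rem, 3.315rem, 5.281rem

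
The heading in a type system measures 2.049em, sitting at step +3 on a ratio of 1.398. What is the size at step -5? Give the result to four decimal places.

Moving from step +3 to step -5 is 8 steps down, so divide by r⁸.
2.049 ÷ 1.398⁸ = 2.049 ÷ 14.59007 ≈ 0.1404

0.1404em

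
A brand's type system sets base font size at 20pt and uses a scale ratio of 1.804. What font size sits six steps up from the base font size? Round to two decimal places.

Each step on a modular scale multiplies by the ratio, so the size n steps from the base is base × ratioⁿ.
20.0 × 1.804⁶ = 20.0 × 34.46825 ≈ 689.36

689.36pt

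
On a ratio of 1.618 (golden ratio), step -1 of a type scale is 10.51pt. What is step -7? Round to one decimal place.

0.6pt

The gap is -7 − (-1) = -6 steps, so the factor is 1.618^-6.
10.51 ÷ 1.618⁶ = 10.51 ÷ 17.94201 ≈ 0.586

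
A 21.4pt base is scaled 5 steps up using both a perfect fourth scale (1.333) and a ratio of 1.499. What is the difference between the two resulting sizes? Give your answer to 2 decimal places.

Perfect fourth: 21.4 × 1.333⁵ = 90.0668pt
At 1.499: 21.4 × 1.499⁵ = 161.9653pt
Difference: 161.9653 − 90.0668 = 71.8985pt

71.90pt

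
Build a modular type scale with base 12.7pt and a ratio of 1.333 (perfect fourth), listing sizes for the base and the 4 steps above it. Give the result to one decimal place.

Step 0: 12.7pt
Step 1: 12.7 × 1.333 = 16.9
Step 2: 12.7 × 1.333² = 22.6
Step 3: 12.7 × 1.333³ = 30.1
Step 4: 12.7 × 1.333⁴ = 40.1

12.7pt, 16.9pt, 22.6pt, 30.1pt, 40.1pt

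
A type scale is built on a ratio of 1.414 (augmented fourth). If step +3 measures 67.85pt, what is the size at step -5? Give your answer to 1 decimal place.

67.85 ÷ 1.414⁸ = 67.85 ÷ 15.98068 ≈ 4.246

4.2pt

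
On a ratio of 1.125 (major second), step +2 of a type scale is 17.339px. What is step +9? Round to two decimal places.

39.55px

17.339 × 1.125⁷ = 17.339 × 2.28070 ≈ 39.545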